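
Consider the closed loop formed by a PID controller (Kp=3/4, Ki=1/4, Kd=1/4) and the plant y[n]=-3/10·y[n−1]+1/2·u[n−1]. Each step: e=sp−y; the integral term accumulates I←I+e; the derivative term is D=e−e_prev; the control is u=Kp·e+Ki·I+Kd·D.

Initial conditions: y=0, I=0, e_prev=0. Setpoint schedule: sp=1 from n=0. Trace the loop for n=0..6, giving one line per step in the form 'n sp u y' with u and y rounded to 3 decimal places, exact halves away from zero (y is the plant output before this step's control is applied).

(exact arithmetic carried between steps; '≈' marks a value shown rounded to 6 d.p. or computed from one; I and e_prev carry over from the previous line; the table rounds u and y to 3 d.p., halves away from zero)
n=0: y=0, sp=1, e=sp−y=1; I=1, D=e−e_prev=1; u=3/4·1+1/4·1+1/4·1=1.25; next y=-3/10·0+1/2·1.25=0.625
n=1: y=0.625, sp=1, e=sp−y=0.375; I=1.375, D=e−e_prev=-0.625; u=3/4·0.375+1/4·1.375+1/4·(-0.625)=0.46875; next y=-3/10·0.625+1/2·0.46875=0.046875
n=2: y=0.046875, sp=1, e=sp−y=0.953125; I=2.328125, D=e−e_prev=0.578125; u=3/4·0.953125+1/4·2.328125+1/4·0.578125≈1.441406; next y=-3/10·0.046875+1/2·1.441406≈0.706641
n=3: y≈0.706641, sp=1, e=sp−y≈0.293359; I≈2.621484, D=e−e_prev≈-0.659766; u=3/4·0.293359+1/4·2.621484+1/4·(-0.659766)≈0.710449; next y=-3/10·0.706641+1/2·0.710449≈0.143232
n=4: y≈0.143232, sp=1, e=sp−y≈0.856768; I≈3.478252, D=e−e_prev≈0.563408; u=3/4·0.856768+1/4·3.478252+1/4·0.563408≈1.652991; next y=-3/10·0.143232+1/2·1.652991≈0.783526
n=5: y≈0.783526, sp=1, e=sp−y≈0.216474; I≈3.694726, D=e−e_prev≈-0.640293; u=3/4·0.216474+1/4·3.694726+1/4·(-0.640293)≈0.925964; next y=-3/10·0.783526+1/2·0.925964≈0.227924
n=6: y≈0.227924, sp=1, e=sp−y≈0.772076; I≈4.466802, D=e−e_prev≈0.555601; u=3/4·0.772076+1/4·4.466802+1/4·0.555601≈1.834658; next y=-3/10·0.227924+1/2·1.834658≈0.848951

0 1 1.250 0.000
1 1 0.469 0.625
2 1 1.441 0.047
3 1 0.710 0.707
4 1 1.653 0.143
5 1 0.926 0.784
6 1 1.835 0.228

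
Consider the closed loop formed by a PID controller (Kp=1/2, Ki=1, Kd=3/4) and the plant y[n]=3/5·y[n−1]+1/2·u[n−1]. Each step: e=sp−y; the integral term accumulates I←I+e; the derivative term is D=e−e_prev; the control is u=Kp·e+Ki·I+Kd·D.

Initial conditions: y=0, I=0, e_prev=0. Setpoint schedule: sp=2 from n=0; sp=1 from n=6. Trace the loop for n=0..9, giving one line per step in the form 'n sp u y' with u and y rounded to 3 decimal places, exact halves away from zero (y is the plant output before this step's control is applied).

0 2 4.500 0.000
1 2 -0.063 2.250
2 2 3.470 1.319
3 2 0.736 2.526
4 2 2.561 1.884
5 2 1.010 2.411
6 1 -0.222 1.951
7 1 1.238 1.060
8 1 0.071 1.255
9 1 1.012 0.788

(exact arithmetic carried between steps; '≈' marks a value shown rounded to 6 d.p. or computed from one; I and e_prev carry over from the previous line; the table rounds u and y to 3 d.p., halves away from zero)
n=0: y=0, sp=2, e=sp−y=2; I=2, D=e−e_prev=2; u=1/2·2+1·2+3/4·2=4.5; next y=3/5·0+1/2·4.5=2.25
n=1: y=2.25, sp=2, e=sp−y=-0.25; I=1.75, D=e−e_prev=-2.25; u=1/2·(-0.25)+1·1.75+3/4·(-2.25)=-0.0625; next y=3/5·2.25+1/2·(-0.0625)=1.31875
n=2: y=1.31875, sp=2, e=sp−y=0.68125; I=2.43125, D=e−e_prev=0.93125; u=1/2·0.68125+1·2.43125+3/4·0.93125≈3.470313; next y=3/5·1.31875+1/2·3.470313≈2.526406
n=3: y≈2.526406, sp=2, e=sp−y≈-0.526406; I≈1.904844, D=e−e_prev≈-1.207656; u=1/2·(-0.526406)+1·1.904844+3/4·(-1.207656)≈0.735898; next y=3/5·2.526406+1/2·0.735898≈1.883793
n=4: y≈1.883793, sp=2, e=sp−y≈0.116207; I≈2.021051, D=e−e_prev≈0.642613; u=1/2·0.116207+1·2.021051+3/4·0.642613≈2.561114; next y=3/5·1.883793+1/2·2.561114≈2.410833
n=5: y≈2.410833, sp=2, e=sp−y≈-0.410833; I≈1.610218, D=e−e_prev≈-0.527040; u=1/2·(-0.410833)+1·1.610218+3/4·(-0.527040)≈1.009521; next y=3/5·2.410833+1/2·1.009521≈1.951260
n=6: y≈1.951260, sp=1, e=sp−y≈-0.951260; I≈0.658957, D=e−e_prev≈-0.540428; u=1/2·(-0.951260)+1·0.658957+3/4·(-0.540428)≈-0.221994; next y=3/5·1.951260+1/2·(-0.221994)≈1.059760
n=7: y≈1.059760, sp=1, e=sp−y≈-0.059760; I≈0.599198, D=e−e_prev≈0.891501; u=1/2·(-0.059760)+1·0.599198+3/4·0.891501≈1.237944; next y=3/5·1.059760+1/2·1.237944≈1.254828
n=8: y≈1.254828, sp=1, e=sp−y≈-0.254828; I≈0.344370, D=e−e_prev≈-0.195068; u=1/2·(-0.254828)+1·0.344370+3/4·(-0.195068)≈0.070655; next y=3/5·1.254828+1/2·0.070655≈0.788224
n=9: y≈0.788224, sp=1, e=sp−y≈0.211776; I≈0.556146, D=e−e_prev≈0.466603; u=1/2·0.211776+1·0.556146+3/4·0.466603≈1.011986; next y=3/5·0.788224+1/2·1.011986≈0.978928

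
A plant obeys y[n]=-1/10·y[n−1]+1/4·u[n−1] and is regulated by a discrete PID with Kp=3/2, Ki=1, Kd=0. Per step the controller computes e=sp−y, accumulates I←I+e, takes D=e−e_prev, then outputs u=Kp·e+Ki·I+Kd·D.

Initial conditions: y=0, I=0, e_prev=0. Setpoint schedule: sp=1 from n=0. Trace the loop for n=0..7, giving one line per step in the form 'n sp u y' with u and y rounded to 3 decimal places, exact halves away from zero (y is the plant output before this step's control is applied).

0 1 2.500 0.000
1 1 1.938 0.625
2 1 2.820 0.422
3 1 2.796 0.663
4 1 3.209 0.633
5 1 3.310 0.739
6 1 3.534 0.754
7 1 3.644 0.808

(exact arithmetic carried between steps; '≈' marks a value shown rounded to 6 d.p. or computed from one; I and e_prev carry over from the previous line; the table rounds u and y to 3 d.p., halves away from zero)
n=0: y=0, sp=1, e=sp−y=1; I=1, D=e−e_prev=1; u=3/2·1+1·1+0·1=2.5; next y=-1/10·0+1/4·2.5=0.625
n=1: y=0.625, sp=1, e=sp−y=0.375; I=1.375, D=e−e_prev=-0.625; u=3/2·0.375+1·1.375+0·(-0.625)=1.9375; next y=-1/10·0.625+1/4·1.9375=0.421875
n=2: y=0.421875, sp=1, e=sp−y=0.578125; I=1.953125, D=e−e_prev=0.203125; u=3/2·0.578125+1·1.953125+0·0.203125≈2.820313; next y=-1/10·0.421875+1/4·2.820313≈0.662891
n=3: y≈0.662891, sp=1, e=sp−y≈0.337109; I≈2.290234, D=e−e_prev≈-0.241016; u=3/2·0.337109+1·2.290234+0·(-0.241016)≈2.795898; next y=-1/10·0.662891+1/4·2.795898≈0.632686
n=4: y≈0.632686, sp=1, e=sp−y≈0.367314; I≈2.657549, D=e−e_prev≈0.030205; u=3/2·0.367314+1·2.657549+0·0.030205≈3.208521; next y=-1/10·0.632686+1/4·3.208521≈0.738862
n=5: y≈0.738862, sp=1, e=sp−y≈0.261138; I≈2.918687, D=e−e_prev≈-0.106176; u=3/2·0.261138+1·2.918687+0·(-0.106176)≈3.310395; next y=-1/10·0.738862+1/4·3.310395≈0.753713
n=6: y≈0.753713, sp=1, e=sp−y≈0.246287; I≈3.164975, D=e−e_prev≈-0.014851; u=3/2·0.246287+1·3.164975+0·(-0.014851)≈3.534406; next y=-1/10·0.753713+1/4·3.534406≈0.808230
n=7: y≈0.808230, sp=1, e=sp−y≈0.191770; I≈3.356744, D=e−e_prev≈-0.054518; u=3/2·0.191770+1·3.356744+0·(-0.054518)≈3.644399; next y=-1/10·0.808230+1/4·3.644399≈0.830277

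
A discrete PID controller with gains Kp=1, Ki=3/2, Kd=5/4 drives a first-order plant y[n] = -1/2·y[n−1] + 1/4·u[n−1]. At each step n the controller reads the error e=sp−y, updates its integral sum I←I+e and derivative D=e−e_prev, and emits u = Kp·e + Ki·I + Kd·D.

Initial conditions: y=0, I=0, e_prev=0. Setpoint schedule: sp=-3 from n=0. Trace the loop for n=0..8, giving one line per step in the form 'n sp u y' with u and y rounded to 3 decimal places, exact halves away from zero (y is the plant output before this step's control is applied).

(exact arithmetic carried between steps; '≈' marks a value shown rounded to 6 d.p. or computed from one; I and e_prev carry over from the previous line; the table rounds u and y to 3 d.p., halves away from zero)
n=0: y=0, sp=-3, e=sp−y=-3; I=-3, D=e−e_prev=-3; u=1·(-3)+3/2·(-3)+5/4·(-3)=-11.25; next y=-1/2·0+1/4·(-11.25)=-2.8125
n=1: y=-2.8125, sp=-3, e=sp−y=-0.1875; I=-3.1875, D=e−e_prev=2.8125; u=1·(-0.1875)+3/2·(-3.1875)+5/4·2.8125=-1.453125; next y=-1/2·(-2.8125)+1/4·(-1.453125)≈1.042969
n=2: y≈1.042969, sp=-3, e=sp−y≈-4.042969; I≈-7.230469, D=e−e_prev≈-3.855469; u=1·(-4.042969)+3/2·(-7.230469)+5/4·(-3.855469)≈-19.708008; next y=-1/2·1.042969+1/4·(-19.708008)≈-5.448486
n=3: y≈-5.448486, sp=-3, e=sp−y≈2.448486; I≈-4.781982, D=e−e_prev≈6.491455; u=1·2.448486+3/2·(-4.781982)+5/4·6.491455≈3.389832; next y=-1/2·(-5.448486)+1/4·3.389832≈3.571701
n=4: y≈3.571701, sp=-3, e=sp−y≈-6.571701; I≈-11.353683, D=e−e_prev≈-9.020187; u=1·(-6.571701)+3/2·(-11.353683)+5/4·(-9.020187)≈-34.877460; next y=-1/2·3.571701+1/4·(-34.877460)≈-10.505216
n=5: y≈-10.505216, sp=-3, e=sp−y≈7.505216; I≈-3.848468, D=e−e_prev≈14.076917; u=1·7.505216+3/2·(-3.848468)+5/4·14.076917≈19.328660; next y=-1/2·(-10.505216)+1/4·19.328660≈10.084773
n=6: y≈10.084773, sp=-3, e=sp−y≈-13.084773; I≈-16.933241, D=e−e_prev≈-20.589988; u=1·(-13.084773)+3/2·(-16.933241)+5/4·(-20.589988)≈-64.222119; next y=-1/2·10.084773+1/4·(-64.222119)≈-21.097916
n=7: y≈-21.097916, sp=-3, e=sp−y≈18.097916; I≈1.164676, D=e−e_prev≈31.182689; u=1·18.097916+3/2·1.164676+5/4·31.182689≈58.823291; next y=-1/2·(-21.097916)+1/4·58.823291≈25.254781
n=8: y≈25.254781, sp=-3, e=sp−y≈-28.254781; I≈-27.090105, D=e−e_prev≈-46.352697; u=1·(-28.254781)+3/2·(-27.090105)+5/4·(-46.352697)≈-126.830810; next y=-1/2·25.254781+1/4·(-126.830810)≈-44.335093

0 -3 -11.250 0.000
1 -3 -1.453 -2.813
2 -3 -19.708 1.043
3 -3 3.390 -5.448
4 -3 -34.877 3.572
5 -3 19.329 -10.505
6 -3 -64.222 10.085
7 -3 58.823 -21.098
8 -3 -126.831 25.255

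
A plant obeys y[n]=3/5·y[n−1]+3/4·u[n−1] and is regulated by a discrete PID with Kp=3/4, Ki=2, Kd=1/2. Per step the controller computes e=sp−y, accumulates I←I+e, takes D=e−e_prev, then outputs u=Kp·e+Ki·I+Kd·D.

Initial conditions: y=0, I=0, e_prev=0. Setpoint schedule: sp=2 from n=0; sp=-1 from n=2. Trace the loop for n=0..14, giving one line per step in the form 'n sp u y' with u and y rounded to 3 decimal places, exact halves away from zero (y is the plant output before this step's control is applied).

0 2 6.500 0.000
1 2 -6.344 4.875
2 -1 2.394 -1.833
3 -1 -6.013 0.696
4 -1 7.420 -4.092
5 -1 -12.196 3.110
6 -1 16.956 -7.281
7 -1 -26.473 8.348
8 -1 38.026 -14.846
9 -1 -57.867 19.612
10 -1 84.684 -31.633
11 -1 -127.213 44.533
12 -1 187.778 -68.690
13 -1 -280.460 99.620
14 -1 415.582 -150.573

(exact arithmetic carried between steps; '≈' marks a value shown rounded to 6 d.p. or computed from one; I and e_prev carry over from the previous line; the table rounds u and y to 3 d.p., halves away from zero)
n=0: y=0, sp=2, e=sp−y=2; I=2, D=e−e_prev=2; u=3/4·2+2·2+1/2·2=6.5; next y=3/5·0+3/4·6.5=4.875
n=1: y=4.875, sp=2, e=sp−y=-2.875; I=-0.875, D=e−e_prev=-4.875; u=3/4·(-2.875)+2·(-0.875)+1/2·(-4.875)=-6.34375; next y=3/5·4.875+3/4·(-6.34375)≈-1.832813
n=2: y≈-1.832813, sp=-1, e=sp−y≈0.832813; I≈-0.042188, D=e−e_prev≈3.707813; u=3/4·0.832813+2·(-0.042188)+1/2·3.707813≈2.394141; next y=3/5·(-1.832813)+3/4·2.394141≈0.695918
n=3: y≈0.695918, sp=-1, e=sp−y≈-1.695918; I≈-1.738105, D=e−e_prev≈-2.528730; u=3/4·(-1.695918)+2·(-1.738105)+1/2·(-2.528730)≈-6.012515; next y=3/5·0.695918+3/4·(-6.012515)≈-4.091835
n=4: y≈-4.091835, sp=-1, e=sp−y≈3.091835; I≈1.353730, D=e−e_prev≈4.787753; u=3/4·3.091835+2·1.353730+1/2·4.787753≈7.420212; next y=3/5·(-4.091835)+3/4·7.420212≈3.110058
n=5: y≈3.110058, sp=-1, e=sp−y≈-4.110058; I≈-2.756328, D=e−e_prev≈-7.201893; u=3/4·(-4.110058)+2·(-2.756328)+1/2·(-7.201893)≈-12.196147; next y=3/5·3.110058+3/4·(-12.196147)≈-7.281076
n=6: y≈-7.281076, sp=-1, e=sp−y≈6.281076; I≈3.524747, D=e−e_prev≈10.391134; u=3/4·6.281076+2·3.524747+1/2·10.391134≈16.955868; next y=3/5·(-7.281076)+3/4·16.955868≈8.348255
n=7: y≈8.348255, sp=-1, e=sp−y≈-9.348255; I≈-5.823508, D=e−e_prev≈-15.629331; u=3/4·(-9.348255)+2·(-5.823508)+1/2·(-15.629331)≈-26.472874; next y=3/5·8.348255+3/4·(-26.472874)≈-14.845702
n=8: y≈-14.845702, sp=-1, e=sp−y≈13.845702; I≈8.022194, D=e−e_prev≈23.193958; u=3/4·13.845702+2·8.022194+1/2·23.193958≈38.025643; next y=3/5·(-14.845702)+3/4·38.025643≈19.611811
n=9: y≈19.611811, sp=-1, e=sp−y≈-20.611811; I≈-12.589617, D=e−e_prev≈-34.457513; u=3/4·(-20.611811)+2·(-12.589617)+1/2·(-34.457513)≈-57.866849; next y=3/5·19.611811+3/4·(-57.866849)≈-31.633050
n=10: y≈-31.633050, sp=-1, e=sp−y≈30.633050; I≈18.043433, D=e−e_prev≈51.244861; u=3/4·30.633050+2·18.043433+1/2·51.244861≈84.684084; next y=3/5·(-31.633050)+3/4·84.684084≈44.533233
n=11: y≈44.533233, sp=-1, e=sp−y≈-45.533233; I≈-27.489800, D=e−e_prev≈-76.166283; u=3/4·(-45.533233)+2·(-27.489800)+1/2·(-76.166283)≈-127.212667; next y=3/5·44.533233+3/4·(-127.212667)≈-68.689560
n=12: y≈-68.689560, sp=-1, e=sp−y≈67.689560; I≈40.199760, D=e−e_prev≈113.222793; u=3/4·67.689560+2·40.199760+1/2·113.222793≈187.778087; next y=3/5·(-68.689560)+3/4·187.778087≈99.619829
n=13: y≈99.619829, sp=-1, e=sp−y≈-100.619829; I≈-60.420069, D=e−e_prev≈-168.309389; u=3/4·(-100.619829)+2·(-60.420069)+1/2·(-168.309389)≈-280.459705; next y=3/5·99.619829+3/4·(-280.459705)≈-150.572881
n=14: y≈-150.572881, sp=-1, e=sp−y≈149.572881; I≈89.152812, D=e−e_prev≈250.192710; u=3/4·149.572881+2·89.152812+1/2·250.192710≈415.581640; next y=3/5·(-150.572881)+3/4·415.581640≈221.342501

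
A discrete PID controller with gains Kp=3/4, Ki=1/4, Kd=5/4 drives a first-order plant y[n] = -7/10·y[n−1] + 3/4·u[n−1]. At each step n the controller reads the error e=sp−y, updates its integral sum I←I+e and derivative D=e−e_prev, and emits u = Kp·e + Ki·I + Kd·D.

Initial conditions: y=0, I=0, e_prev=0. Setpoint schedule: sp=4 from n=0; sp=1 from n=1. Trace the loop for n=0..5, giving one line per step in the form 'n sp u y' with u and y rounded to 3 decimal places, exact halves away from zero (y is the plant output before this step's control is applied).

(exact arithmetic carried between steps; '≈' marks a value shown rounded to 6 d.p. or computed from one; I and e_prev carry over from the previous line; the table rounds u and y to 3 d.p., halves away from zero)
n=0: y=0, sp=4, e=sp−y=4; I=4, D=e−e_prev=4; u=3/4·4+1/4·4+5/4·4=9; next y=-7/10·0+3/4·9=6.75
n=1: y=6.75, sp=1, e=sp−y=-5.75; I=-1.75, D=e−e_prev=-9.75; u=3/4·(-5.75)+1/4·(-1.75)+5/4·(-9.75)=-16.9375; next y=-7/10·6.75+3/4·(-16.9375)=-17.428125
n=2: y=-17.428125, sp=1, e=sp−y=18.428125; I=16.678125, D=e−e_prev=24.178125; u=3/4·18.428125+1/4·16.678125+5/4·24.178125≈48.213281; next y=-7/10·(-17.428125)+3/4·48.213281≈48.359648
n=3: y≈48.359648, sp=1, e=sp−y≈-47.359648; I≈-30.681523, D=e−e_prev≈-65.787773; u=3/4·(-47.359648)+1/4·(-30.681523)+5/4·(-65.787773)≈-125.424834; next y=-7/10·48.359648+3/4·(-125.424834)≈-127.920379
n=4: y≈-127.920379, sp=1, e=sp−y≈128.920379; I≈98.238856, D=e−e_prev≈176.280028; u=3/4·128.920379+1/4·98.238856+5/4·176.280028≈341.600033; next y=-7/10·(-127.920379)+3/4·341.600033≈345.744291
n=5: y≈345.744291, sp=1, e=sp−y≈-344.744291; I≈-246.505435, D=e−e_prev≈-473.664670; u=3/4·(-344.744291)+1/4·(-246.505435)+5/4·(-473.664670)≈-912.265414; next y=-7/10·345.744291+3/4·(-912.265414)≈-926.220064

0 4 9.000 0.000
1 1 -16.938 6.750
2 1 48.213 -17.428
3 1 -125.425 48.360
4 1 341.600 -127.920
5 1 -912.265 345.744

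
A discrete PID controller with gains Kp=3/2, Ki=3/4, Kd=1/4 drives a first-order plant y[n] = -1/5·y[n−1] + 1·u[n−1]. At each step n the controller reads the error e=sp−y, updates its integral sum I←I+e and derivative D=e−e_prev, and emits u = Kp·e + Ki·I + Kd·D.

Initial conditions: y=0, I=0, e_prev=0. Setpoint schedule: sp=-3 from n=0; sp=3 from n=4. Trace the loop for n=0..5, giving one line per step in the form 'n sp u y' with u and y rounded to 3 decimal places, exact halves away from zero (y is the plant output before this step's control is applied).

0 -3 -7.500 0.000
1 -3 9.750 -7.500
2 -3 -35.625 11.250
3 -3 81.188 -37.875
4 3 -206.531 88.763
5 3 541.922 -224.284

(exact arithmetic carried between steps; '≈' marks a value shown rounded to 6 d.p. or computed from one; I and e_prev carry over from the previous line; the table rounds u and y to 3 d.p., halves away from zero)
n=0: y=0, sp=-3, e=sp−y=-3; I=-3, D=e−e_prev=-3; u=3/2·(-3)+3/4·(-3)+1/4·(-3)=-7.5; next y=-1/5·0+1·(-7.5)=-7.5
n=1: y=-7.5, sp=-3, e=sp−y=4.5; I=1.5, D=e−e_prev=7.5; u=3/2·4.5+3/4·1.5+1/4·7.5=9.75; next y=-1/5·(-7.5)+1·9.75=11.25
n=2: y=11.25, sp=-3, e=sp−y=-14.25; I=-12.75, D=e−e_prev=-18.75; u=3/2·(-14.25)+3/4·(-12.75)+1/4·(-18.75)=-35.625; next y=-1/5·11.25+1·(-35.625)=-37.875
n=3: y=-37.875, sp=-3, e=sp−y=34.875; I=22.125, D=e−e_prev=49.125; u=3/2·34.875+3/4·22.125+1/4·49.125=81.1875; next y=-1/5·(-37.875)+1·81.1875=88.7625
n=4: y=88.7625, sp=3, e=sp−y=-85.7625; I=-63.6375, D=e−e_prev=-120.6375; u=3/2·(-85.7625)+3/4·(-63.6375)+1/4·(-120.6375)=-206.53125; next y=-1/5·88.7625+1·(-206.53125)=-224.28375
n=5: y=-224.28375, sp=3, e=sp−y=227.28375; I=163.64625, D=e−e_prev=313.04625; u=3/2·227.28375+3/4·163.64625+1/4·313.04625=541.921875; next y=-1/5·(-224.28375)+1·541.921875=586.778625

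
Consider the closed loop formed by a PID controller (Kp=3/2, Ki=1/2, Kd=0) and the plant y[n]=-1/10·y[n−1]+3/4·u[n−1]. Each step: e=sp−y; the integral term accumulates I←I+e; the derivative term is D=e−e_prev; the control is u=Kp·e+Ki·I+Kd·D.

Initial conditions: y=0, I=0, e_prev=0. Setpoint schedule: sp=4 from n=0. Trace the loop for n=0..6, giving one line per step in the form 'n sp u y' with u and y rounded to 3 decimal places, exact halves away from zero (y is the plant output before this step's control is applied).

0 4 8.000 0.000
1 4 -2.000 6.000
2 4 13.200 -2.100
3 4 -8.170 10.110
4 4 23.272 -7.139
5 4 -21.771 18.168
6 4 43.771 -18.145

(exact arithmetic carried between steps; '≈' marks a value shown rounded to 6 d.p. or computed from one; I and e_prev carry over from the previous line; the table rounds u and y to 3 d.p., halves away from zero)
n=0: y=0, sp=4, e=sp−y=4; I=4, D=e−e_prev=4; u=3/2·4+1/2·4+0·4=8; next y=-1/10·0+3/4·8=6
n=1: y=6, sp=4, e=sp−y=-2; I=2, D=e−e_prev=-6; u=3/2·(-2)+1/2·2+0·(-6)=-2; next y=-1/10·6+3/4·(-2)=-2.1
n=2: y=-2.1, sp=4, e=sp−y=6.1; I=8.1, D=e−e_prev=8.1; u=3/2·6.1+1/2·8.1+0·8.1=13.2; next y=-1/10·(-2.1)+3/4·13.2=10.11
n=3: y=10.11, sp=4, e=sp−y=-6.11; I=1.99, D=e−e_prev=-12.21; u=3/2·(-6.11)+1/2·1.99+0·(-12.21)=-8.17; next y=-1/10·10.11+3/4·(-8.17)=-7.1385
n=4: y=-7.1385, sp=4, e=sp−y=11.1385; I=13.1285, D=e−e_prev=17.2485; u=3/2·11.1385+1/2·13.1285+0·17.2485=23.272; next y=-1/10·(-7.1385)+3/4·23.272=18.16785
n=5: y=18.16785, sp=4, e=sp−y=-14.16785; I=-1.03935, D=e−e_prev=-25.30635; u=3/2·(-14.16785)+1/2·(-1.03935)+0·(-25.30635)=-21.77145; next y=-1/10·18.16785+3/4·(-21.77145)≈-18.145373
n=6: y≈-18.145373, sp=4, e=sp−y≈22.145373; I≈21.106023, D=e−e_prev≈36.313223; u=3/2·22.145373+1/2·21.106023+0·36.313223≈43.77107; next y=-1/10·(-18.145373)+3/4·43.77107≈34.642840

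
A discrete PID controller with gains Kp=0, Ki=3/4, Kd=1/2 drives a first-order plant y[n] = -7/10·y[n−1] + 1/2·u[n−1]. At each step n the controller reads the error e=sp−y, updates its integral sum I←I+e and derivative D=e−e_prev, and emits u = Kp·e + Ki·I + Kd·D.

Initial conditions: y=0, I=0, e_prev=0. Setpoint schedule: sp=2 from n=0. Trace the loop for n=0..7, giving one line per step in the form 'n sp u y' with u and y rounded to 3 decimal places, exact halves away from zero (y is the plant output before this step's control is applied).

(exact arithmetic carried between steps; '≈' marks a value shown rounded to 6 d.p. or computed from one; I and e_prev carry over from the previous line; the table rounds u and y to 3 d.p., halves away from zero)
n=0: y=0, sp=2, e=sp−y=2; I=2, D=e−e_prev=2; u=0·2+3/4·2+1/2·2=2.5; next y=-7/10·0+1/2·2.5=1.25
n=1: y=1.25, sp=2, e=sp−y=0.75; I=2.75, D=e−e_prev=-1.25; u=0·0.75+3/4·2.75+1/2·(-1.25)=1.4375; next y=-7/10·1.25+1/2·1.4375=-0.15625
n=2: y=-0.15625, sp=2, e=sp−y=2.15625; I=4.90625, D=e−e_prev=1.40625; u=0·2.15625+3/4·4.90625+1/2·1.40625≈4.382813; next y=-7/10·(-0.15625)+1/2·4.382813≈2.300781
n=3: y≈2.300781, sp=2, e=sp−y≈-0.300781; I≈4.605469, D=e−e_prev≈-2.457031; u=0·(-0.300781)+3/4·4.605469+1/2·(-2.457031)≈2.225586; next y=-7/10·2.300781+1/2·2.225586≈-0.497754
n=4: y≈-0.497754, sp=2, e=sp−y≈2.497754; I≈7.103223, D=e−e_prev≈2.798535; u=0·2.497754+3/4·7.103223+1/2·2.798535≈6.726685; next y=-7/10·(-0.497754)+1/2·6.726685≈3.711770
n=5: y≈3.711770, sp=2, e=sp−y≈-1.711770; I≈5.391453, D=e−e_prev≈-4.209524; u=0·(-1.711770)+3/4·5.391453+1/2·(-4.209524)≈1.938828; next y=-7/10·3.711770+1/2·1.938828≈-1.628825
n=6: y≈-1.628825, sp=2, e=sp−y≈3.628825; I≈9.020278, D=e−e_prev≈5.340595; u=0·3.628825+3/4·9.020278+1/2·5.340595≈9.435506; next y=-7/10·(-1.628825)+1/2·9.435506≈5.857931
n=7: y≈5.857931, sp=2, e=sp−y≈-3.857931; I≈5.162347, D=e−e_prev≈-7.486756; u=0·(-3.857931)+3/4·5.162347+1/2·(-7.486756)≈0.128382; next y=-7/10·5.857931+1/2·0.128382≈-4.036360

0 2 2.500 0.000
1 2 1.438 1.250
2 2 4.383 -0.156
3 2 2.226 2.301
4 2 6.727 -0.498
5 2 1.939 3.712
6 2 9.436 -1.629
7 2 0.128 5.858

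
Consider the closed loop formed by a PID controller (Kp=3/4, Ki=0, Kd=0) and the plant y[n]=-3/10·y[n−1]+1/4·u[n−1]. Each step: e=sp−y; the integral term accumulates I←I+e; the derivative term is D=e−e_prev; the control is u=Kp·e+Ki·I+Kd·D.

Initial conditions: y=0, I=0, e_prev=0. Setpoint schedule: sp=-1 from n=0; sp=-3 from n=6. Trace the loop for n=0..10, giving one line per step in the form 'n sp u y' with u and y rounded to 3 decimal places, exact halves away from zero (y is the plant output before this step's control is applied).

0 -1 -0.750 0.000
1 -1 -0.609 -0.188
2 -1 -0.678 -0.096
3 -1 -0.645 -0.141
4 -1 -0.661 -0.119
5 -1 -0.653 -0.130
6 -3 -2.157 -0.124
7 -3 -1.874 -0.502
8 -3 -2.012 -0.318
9 -3 -1.944 -0.408
10 -3 -1.977 -0.364

(exact arithmetic carried between steps; '≈' marks a value shown rounded to 6 d.p. or computed from one; I and e_prev carry over from the previous line; the table rounds u and y to 3 d.p., halves away from zero)
n=0: y=0, sp=-1, e=sp−y=-1; I=-1, D=e−e_prev=-1; u=3/4·(-1)+0·(-1)+0·(-1)=-0.75; next y=-3/10·0+1/4·(-0.75)=-0.1875
n=1: y=-0.1875, sp=-1, e=sp−y=-0.8125; I=-1.8125, D=e−e_prev=0.1875; u=3/4·(-0.8125)+0·(-1.8125)+0·0.1875=-0.609375; next y=-3/10·(-0.1875)+1/4·(-0.609375)≈-0.096094
n=2: y≈-0.096094, sp=-1, e=sp−y≈-0.903906; I≈-2.716406, D=e−e_prev≈-0.091406; u=3/4·(-0.903906)+0·(-2.716406)+0·(-0.091406)≈-0.677930; next y=-3/10·(-0.096094)+1/4·(-0.677930)≈-0.140654
n=3: y≈-0.140654, sp=-1, e=sp−y≈-0.859346; I≈-3.575752, D=e−e_prev≈0.044561; u=3/4·(-0.859346)+0·(-3.575752)+0·0.044561≈-0.644509; next y=-3/10·(-0.140654)+1/4·(-0.644509)≈-0.118931
n=4: y≈-0.118931, sp=-1, e=sp−y≈-0.881069; I≈-4.456821, D=e−e_prev≈-0.021723; u=3/4·(-0.881069)+0·(-4.456821)+0·(-0.021723)≈-0.660802; next y=-3/10·(-0.118931)+1/4·(-0.660802)≈-0.129521
n=5: y≈-0.129521, sp=-1, e=sp−y≈-0.870479; I≈-5.327300, D=e−e_prev≈0.010590; u=3/4·(-0.870479)+0·(-5.327300)+0·0.010590≈-0.652859; next y=-3/10·(-0.129521)+1/4·(-0.652859)≈-0.124358
n=6: y≈-0.124358, sp=-3, e=sp−y≈-2.875642; I≈-8.202941, D=e−e_prev≈-2.005163; u=3/4·(-2.875642)+0·(-8.202941)+0·(-2.005163)≈-2.156731; next y=-3/10·(-0.124358)+1/4·(-2.156731)≈-0.501875
n=7: y≈-0.501875, sp=-3, e=sp−y≈-2.498125; I≈-10.701066, D=e−e_prev≈0.377517; u=3/4·(-2.498125)+0·(-10.701066)+0·0.377517≈-1.873594; next y=-3/10·(-0.501875)+1/4·(-1.873594)≈-0.317836
n=8: y≈-0.317836, sp=-3, e=sp−y≈-2.682164; I≈-13.383230, D=e−e_prev≈-0.184039; u=3/4·(-2.682164)+0·(-13.383230)+0·(-0.184039)≈-2.011623; next y=-3/10·(-0.317836)+1/4·(-2.011623)≈-0.407555
n=9: y≈-0.407555, sp=-3, e=sp−y≈-2.592445; I≈-15.975675, D=e−e_prev≈0.089719; u=3/4·(-2.592445)+0·(-15.975675)+0·0.089719≈-1.944334; next y=-3/10·(-0.407555)+1/4·(-1.944334)≈-0.363817
n=10: y≈-0.363817, sp=-3, e=sp−y≈-2.636183; I≈-18.611858, D=e−e_prev≈-0.043738; u=3/4·(-2.636183)+0·(-18.611858)+0·(-0.043738)≈-1.977137; next y=-3/10·(-0.363817)+1/4·(-1.977137)≈-0.385139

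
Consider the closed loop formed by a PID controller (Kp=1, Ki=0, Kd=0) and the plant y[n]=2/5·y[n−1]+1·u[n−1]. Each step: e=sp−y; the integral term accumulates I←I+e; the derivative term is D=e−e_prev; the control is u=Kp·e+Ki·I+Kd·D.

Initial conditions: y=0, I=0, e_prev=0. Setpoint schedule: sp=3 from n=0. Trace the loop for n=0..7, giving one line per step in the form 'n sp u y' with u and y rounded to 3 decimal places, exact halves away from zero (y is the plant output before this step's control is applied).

0 3 3.000 0.000
1 3 0.000 3.000
2 3 1.800 1.200
3 3 0.720 2.280
4 3 1.368 1.632
5 3 0.979 2.021
6 3 1.212 1.788
7 3 1.073 1.927

(exact arithmetic carried between steps; '≈' marks a value shown rounded to 6 d.p. or computed from one; I and e_prev carry over from the previous line; the table rounds u and y to 3 d.p., halves away from zero)
n=0: y=0, sp=3, e=sp−y=3; I=3, D=e−e_prev=3; u=1·3+0·3+0·3=3; next y=2/5·0+1·3=3
n=1: y=3, sp=3, e=sp−y=0; I=3, D=e−e_prev=-3; u=1·0+0·3+0·(-3)=0; next y=2/5·3+1·0=1.2
n=2: y=1.2, sp=3, e=sp−y=1.8; I=4.8, D=e−e_prev=1.8; u=1·1.8+0·4.8+0·1.8=1.8; next y=2/5·1.2+1·1.8=2.28
n=3: y=2.28, sp=3, e=sp−y=0.72; I=5.52, D=e−e_prev=-1.08; u=1·0.72+0·5.52+0·(-1.08)=0.72; next y=2/5·2.28+1·0.72=1.632
n=4: y=1.632, sp=3, e=sp−y=1.368; I=6.888, D=e−e_prev=0.648; u=1·1.368+0·6.888+0·0.648=1.368; next y=2/5·1.632+1·1.368=2.0208
n=5: y=2.0208, sp=3, e=sp−y=0.9792; I=7.8672, D=e−e_prev=-0.3888; u=1·0.9792+0·7.8672+0·(-0.3888)=0.9792; next y=2/5·2.0208+1·0.9792=1.78752
n=6: y=1.78752, sp=3, e=sp−y=1.21248; I=9.07968, D=e−e_prev=0.23328; u=1·1.21248+0·9.07968+0·0.23328=1.21248; next y=2/5·1.78752+1·1.21248=1.927488
n=7: y=1.927488, sp=3, e=sp−y=1.072512; I=10.152192, D=e−e_prev=-0.139968; u=1·1.072512+0·10.152192+0·(-0.139968)=1.072512; next y=2/5·1.927488+1·1.072512≈1.843507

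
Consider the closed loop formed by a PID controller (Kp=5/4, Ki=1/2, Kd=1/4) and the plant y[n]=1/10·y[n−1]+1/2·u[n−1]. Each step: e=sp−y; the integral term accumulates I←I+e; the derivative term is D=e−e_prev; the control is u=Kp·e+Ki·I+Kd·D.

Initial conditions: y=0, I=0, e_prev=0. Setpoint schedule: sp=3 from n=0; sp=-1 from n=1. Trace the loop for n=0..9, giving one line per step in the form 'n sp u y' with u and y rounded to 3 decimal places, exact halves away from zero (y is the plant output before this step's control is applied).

0 3 6.000 0.000
1 -1 -7.250 3.000
2 -1 5.150 -3.325
3 -1 -6.404 2.243
4 -1 3.807 -2.978
5 -1 -5.676 1.606
6 -1 2.733 -2.677
7 -1 -5.051 1.099
8 -1 1.873 -2.416
9 -1 -4.519 0.695

(exact arithmetic carried between steps; '≈' marks a value shown rounded to 6 d.p. or computed from one; I and e_prev carry over from the previous line; the table rounds u and y to 3 d.p., halves away from zero)
n=0: y=0, sp=3, e=sp−y=3; I=3, D=e−e_prev=3; u=5/4·3+1/2·3+1/4·3=6; next y=1/10·0+1/2·6=3
n=1: y=3, sp=-1, e=sp−y=-4; I=-1, D=e−e_prev=-7; u=5/4·(-4)+1/2·(-1)+1/4·(-7)=-7.25; next y=1/10·3+1/2·(-7.25)=-3.325
n=2: y=-3.325, sp=-1, e=sp−y=2.325; I=1.325, D=e−e_prev=6.325; u=5/4·2.325+1/2·1.325+1/4·6.325=5.15; next y=1/10·(-3.325)+1/2·5.15=2.2425
n=3: y=2.2425, sp=-1, e=sp−y=-3.2425; I=-1.9175, D=e−e_prev=-5.5675; u=5/4·(-3.2425)+1/2·(-1.9175)+1/4·(-5.5675)=-6.40375; next y=1/10·2.2425+1/2·(-6.40375)=-2.977625
n=4: y=-2.977625, sp=-1, e=sp−y=1.977625; I=0.060125, D=e−e_prev=5.220125; u=5/4·1.977625+1/2·0.060125+1/4·5.220125=3.807125; next y=1/10·(-2.977625)+1/2·3.807125=1.6058
n=5: y=1.6058, sp=-1, e=sp−y=-2.6058; I=-2.545675, D=e−e_prev=-4.583425; u=5/4·(-2.6058)+1/2·(-2.545675)+1/4·(-4.583425)≈-5.675944; next y=1/10·1.6058+1/2·(-5.675944)≈-2.677392
n=6: y≈-2.677392, sp=-1, e=sp−y≈1.677392; I≈-0.868283, D=e−e_prev≈4.283192; u=5/4·1.677392+1/2·(-0.868283)+1/4·4.283192≈2.733396; next y=1/10·(-2.677392)+1/2·2.733396≈1.098959
n=7: y≈1.098959, sp=-1, e=sp−y≈-2.098959; I≈-2.967242, D=e−e_prev≈-3.776351; u=5/4·(-2.098959)+1/2·(-2.967242)+1/4·(-3.776351)≈-5.051407; next y=1/10·1.098959+1/2·(-5.051407)≈-2.415808
n=8: y≈-2.415808, sp=-1, e=sp−y≈1.415808; I≈-1.551434, D=e−e_prev≈3.514767; u=5/4·1.415808+1/2·(-1.551434)+1/4·3.514767≈1.872734; next y=1/10·(-2.415808)+1/2·1.872734≈0.694786
n=9: y≈0.694786, sp=-1, e=sp−y≈-1.694786; I≈-3.246221, D=e−e_prev≈-3.110594; u=5/4·(-1.694786)+1/2·(-3.246221)+1/4·(-3.110594)≈-4.519242; next y=1/10·0.694786+1/2·(-4.519242)≈-2.190142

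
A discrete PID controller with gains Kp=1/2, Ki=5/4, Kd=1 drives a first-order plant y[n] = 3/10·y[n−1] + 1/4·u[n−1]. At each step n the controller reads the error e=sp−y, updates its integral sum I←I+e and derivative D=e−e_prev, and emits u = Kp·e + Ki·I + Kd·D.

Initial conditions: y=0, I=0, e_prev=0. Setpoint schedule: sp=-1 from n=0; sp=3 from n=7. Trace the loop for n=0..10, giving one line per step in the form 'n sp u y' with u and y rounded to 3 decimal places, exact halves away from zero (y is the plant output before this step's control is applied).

0 -1 -2.750 0.000
1 -1 -1.109 -0.688
2 -1 -2.748 -0.484
3 -1 -2.231 -0.832
4 -1 -2.858 -0.807
5 -1 -2.663 -0.957
6 -1 -2.877 -0.953
7 3 8.212 -1.005
8 3 1.585 1.751
9 3 8.184 0.922
10 3 6.100 2.323

(exact arithmetic carried between steps; '≈' marks a value shown rounded to 6 d.p. or computed from one; I and e_prev carry over from the previous line; the table rounds u and y to 3 d.p., halves away from zero)
n=0: y=0, sp=-1, e=sp−y=-1; I=-1, D=e−e_prev=-1; u=1/2·(-1)+5/4·(-1)+1·(-1)=-2.75; next y=3/10·0+1/4·(-2.75)=-0.6875
n=1: y=-0.6875, sp=-1, e=sp−y=-0.3125; I=-1.3125, D=e−e_prev=0.6875; u=1/2·(-0.3125)+5/4·(-1.3125)+1·0.6875=-1.109375; next y=3/10·(-0.6875)+1/4·(-1.109375)≈-0.483594
n=2: y≈-0.483594, sp=-1, e=sp−y≈-0.516406; I≈-1.828906, D=e−e_prev≈-0.203906; u=1/2·(-0.516406)+5/4·(-1.828906)+1·(-0.203906)≈-2.748242; next y=3/10·(-0.483594)+1/4·(-2.748242)≈-0.832139
n=3: y≈-0.832139, sp=-1, e=sp−y≈-0.167861; I≈-1.996768, D=e−e_prev≈0.348545; u=1/2·(-0.167861)+5/4·(-1.996768)+1·0.348545≈-2.231345; next y=3/10·(-0.832139)+1/4·(-2.231345)≈-0.807478
n=4: y≈-0.807478, sp=-1, e=sp−y≈-0.192522; I≈-2.189290, D=e−e_prev≈-0.024661; u=1/2·(-0.192522)+5/4·(-2.189290)+1·(-0.024661)≈-2.857534; next y=3/10·(-0.807478)+1/4·(-2.857534)≈-0.956627
n=5: y≈-0.956627, sp=-1, e=sp−y≈-0.043373; I≈-2.232663, D=e−e_prev≈0.149149; u=1/2·(-0.043373)+5/4·(-2.232663)+1·0.149149≈-2.663366; next y=3/10·(-0.956627)+1/4·(-2.663366)≈-0.952830
n=6: y≈-0.952830, sp=-1, e=sp−y≈-0.047170; I≈-2.279833, D=e−e_prev≈-0.003797; u=1/2·(-0.047170)+5/4·(-2.279833)+1·(-0.003797)≈-2.877174; next y=3/10·(-0.952830)+1/4·(-2.877174)≈-1.005142
n=7: y≈-1.005142, sp=3, e=sp−y≈4.005142; I≈1.725309, D=e−e_prev≈4.052313; u=1/2·4.005142+5/4·1.725309+1·4.052313≈8.211520; next y=3/10·(-1.005142)+1/4·8.211520≈1.751337
n=8: y≈1.751337, sp=3, e=sp−y≈1.248663; I≈2.973972, D=e−e_prev≈-2.756480; u=1/2·1.248663+5/4·2.973972+1·(-2.756480)≈1.585316; next y=3/10·1.751337+1/4·1.585316≈0.921730
n=9: y≈0.921730, sp=3, e=sp−y≈2.078270; I≈5.052241, D=e−e_prev≈0.829607; u=1/2·2.078270+5/4·5.052241+1·0.829607≈8.184044; next y=3/10·0.921730+1/4·8.184044≈2.322530
n=10: y≈2.322530, sp=3, e=sp−y≈0.677470; I≈5.729711, D=e−e_prev≈-1.400800; u=1/2·0.677470+5/4·5.729711+1·(-1.400800)≈6.100075; next y=3/10·2.322530+1/4·6.100075≈2.221778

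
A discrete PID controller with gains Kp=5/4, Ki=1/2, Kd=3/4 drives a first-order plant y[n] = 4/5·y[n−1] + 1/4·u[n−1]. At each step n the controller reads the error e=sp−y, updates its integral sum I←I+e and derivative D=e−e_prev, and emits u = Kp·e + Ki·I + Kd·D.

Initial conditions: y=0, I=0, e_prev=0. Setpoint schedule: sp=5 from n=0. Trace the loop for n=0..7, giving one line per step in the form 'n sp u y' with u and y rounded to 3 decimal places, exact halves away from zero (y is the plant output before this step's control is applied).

(exact arithmetic carried between steps; '≈' marks a value shown rounded to 6 d.p. or computed from one; I and e_prev carry over from the previous line; the table rounds u and y to 3 d.p., halves away from zero)
n=0: y=0, sp=5, e=sp−y=5; I=5, D=e−e_prev=5; u=5/4·5+1/2·5+3/4·5=12.5; next y=4/5·0+1/4·12.5=3.125
n=1: y=3.125, sp=5, e=sp−y=1.875; I=6.875, D=e−e_prev=-3.125; u=5/4·1.875+1/2·6.875+3/4·(-3.125)=3.4375; next y=4/5·3.125+1/4·3.4375=3.359375
n=2: y=3.359375, sp=5, e=sp−y=1.640625; I=8.515625, D=e−e_prev=-0.234375; u=5/4·1.640625+1/2·8.515625+3/4·(-0.234375)≈6.132813; next y=4/5·3.359375+1/4·6.132813≈4.220703
n=3: y≈4.220703, sp=5, e=sp−y≈0.779297; I≈9.294922, D=e−e_prev≈-0.861328; u=5/4·0.779297+1/2·9.294922+3/4·(-0.861328)≈4.975586; next y=4/5·4.220703+1/4·4.975586≈4.620459
n=4: y≈4.620459, sp=5, e=sp−y≈0.379541; I≈9.674463, D=e−e_prev≈-0.399756; u=5/4·0.379541+1/2·9.674463+3/4·(-0.399756)≈5.011841; next y=4/5·4.620459+1/4·5.011841≈4.949327
n=5: y≈4.949327, sp=5, e=sp−y≈0.050673; I≈9.725135, D=e−e_prev≈-0.328868; u=5/4·0.050673+1/2·9.725135+3/4·(-0.328868)≈4.679257; next y=4/5·4.949327+1/4·4.679257≈5.129276
n=6: y≈5.129276, sp=5, e=sp−y≈-0.129276; I≈9.595859, D=e−e_prev≈-0.179949; u=5/4·(-0.129276)+1/2·9.595859+3/4·(-0.179949)≈4.501373; next y=4/5·5.129276+1/4·4.501373≈5.228764
n=7: y≈5.228764, sp=5, e=sp−y≈-0.228764; I≈9.367095, D=e−e_prev≈-0.099488; u=5/4·(-0.228764)+1/2·9.367095+3/4·(-0.099488)≈4.322976; next y=4/5·5.228764+1/4·4.322976≈5.263755

0 5 12.500 0.000
1 5 3.438 3.125
2 5 6.133 3.359
3 5 4.976 4.221
4 5 5.012 4.620
5 5 4.679 4.949
6 5 4.501 5.129
7 5 4.323 5.229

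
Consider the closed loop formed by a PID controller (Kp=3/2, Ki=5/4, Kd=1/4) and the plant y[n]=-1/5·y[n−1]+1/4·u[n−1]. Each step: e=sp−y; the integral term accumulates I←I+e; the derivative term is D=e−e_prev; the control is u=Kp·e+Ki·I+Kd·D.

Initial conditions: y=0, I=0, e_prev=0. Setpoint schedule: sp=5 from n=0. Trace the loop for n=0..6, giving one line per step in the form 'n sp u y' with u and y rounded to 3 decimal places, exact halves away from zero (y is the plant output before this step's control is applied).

(exact arithmetic carried between steps; '≈' marks a value shown rounded to 6 d.p. or computed from one; I and e_prev carry over from the previous line; the table rounds u and y to 3 d.p., halves away from zero)
n=0: y=0, sp=5, e=sp−y=5; I=5, D=e−e_prev=5; u=3/2·5+5/4·5+1/4·5=15; next y=-1/5·0+1/4·15=3.75
n=1: y=3.75, sp=5, e=sp−y=1.25; I=6.25, D=e−e_prev=-3.75; u=3/2·1.25+5/4·6.25+1/4·(-3.75)=8.75; next y=-1/5·3.75+1/4·8.75=1.4375
n=2: y=1.4375, sp=5, e=sp−y=3.5625; I=9.8125, D=e−e_prev=2.3125; u=3/2·3.5625+5/4·9.8125+1/4·2.3125=18.1875; next y=-1/5·1.4375+1/4·18.1875=4.259375
n=3: y=4.259375, sp=5, e=sp−y=0.740625; I=10.553125, D=e−e_prev=-2.821875; u=3/2·0.740625+5/4·10.553125+1/4·(-2.821875)=13.596875; next y=-1/5·4.259375+1/4·13.596875≈2.547344
n=4: y≈2.547344, sp=5, e=sp−y≈2.452656; I≈13.005781, D=e−e_prev≈1.712031; u=3/2·2.452656+5/4·13.005781+1/4·1.712031≈20.364219; next y=-1/5·2.547344+1/4·20.364219≈4.581586
n=5: y≈4.581586, sp=5, e=sp−y≈0.418414; I≈13.424195, D=e−e_prev≈-2.034242; u=3/2·0.418414+5/4·13.424195+1/4·(-2.034242)≈16.899305; next y=-1/5·4.581586+1/4·16.899305≈3.308509
n=6: y≈3.308509, sp=5, e=sp−y≈1.691491; I≈15.115686, D=e−e_prev≈1.273077; u=3/2·1.691491+5/4·15.115686+1/4·1.273077≈21.750114; next y=-1/5·3.308509+1/4·21.750114≈4.775827

0 5 15.000 0.000
1 5 8.750 3.750
2 5 18.188 1.438
3 5 13.597 4.259
4 5 20.364 2.547
5 5 16.899 4.582
6 5 21.750 3.309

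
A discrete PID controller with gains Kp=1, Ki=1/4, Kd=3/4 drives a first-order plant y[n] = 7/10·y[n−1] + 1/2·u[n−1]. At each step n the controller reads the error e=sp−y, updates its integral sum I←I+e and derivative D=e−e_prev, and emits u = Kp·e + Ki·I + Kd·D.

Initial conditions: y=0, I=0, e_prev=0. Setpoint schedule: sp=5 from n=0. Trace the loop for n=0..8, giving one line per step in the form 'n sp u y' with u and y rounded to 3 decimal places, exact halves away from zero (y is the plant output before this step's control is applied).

(exact arithmetic carried between steps; '≈' marks a value shown rounded to 6 d.p. or computed from one; I and e_prev carry over from the previous line; the table rounds u and y to 3 d.p., halves away from zero)
n=0: y=0, sp=5, e=sp−y=5; I=5, D=e−e_prev=5; u=1·5+1/4·5+3/4·5=10; next y=7/10·0+1/2·10=5
n=1: y=5, sp=5, e=sp−y=0; I=5, D=e−e_prev=-5; u=1·0+1/4·5+3/4·(-5)=-2.5; next y=7/10·5+1/2·(-2.5)=2.25
n=2: y=2.25, sp=5, e=sp−y=2.75; I=7.75, D=e−e_prev=2.75; u=1·2.75+1/4·7.75+3/4·2.75=6.75; next y=7/10·2.25+1/2·6.75=4.95
n=3: y=4.95, sp=5, e=sp−y=0.05; I=7.8, D=e−e_prev=-2.7; u=1·0.05+1/4·7.8+3/4·(-2.7)=-0.025; next y=7/10·4.95+1/2·(-0.025)=3.4525
n=4: y=3.4525, sp=5, e=sp−y=1.5475; I=9.3475, D=e−e_prev=1.4975; u=1·1.5475+1/4·9.3475+3/4·1.4975=5.0075; next y=7/10·3.4525+1/2·5.0075=4.9205
n=5: y=4.9205, sp=5, e=sp−y=0.0795; I=9.427, D=e−e_prev=-1.468; u=1·0.0795+1/4·9.427+3/4·(-1.468)=1.33525; next y=7/10·4.9205+1/2·1.33525=4.111975
n=6: y=4.111975, sp=5, e=sp−y=0.888025; I=10.315025, D=e−e_prev=0.808525; u=1·0.888025+1/4·10.315025+3/4·0.808525=4.073175; next y=7/10·4.111975+1/2·4.073175=4.91497
n=7: y=4.91497, sp=5, e=sp−y=0.08503; I=10.400055, D=e−e_prev=-0.802995; u=1·0.08503+1/4·10.400055+3/4·(-0.802995)≈2.082798; next y=7/10·4.91497+1/2·2.082798≈4.481878
n=8: y≈4.481878, sp=5, e=sp−y≈0.518122; I≈10.918177, D=e−e_prev≈0.433092; u=1·0.518122+1/4·10.918177+3/4·0.433092≈3.572486; next y=7/10·4.481878+1/2·3.572486≈4.923557

0 5 10.000 0.000
1 5 -2.500 5.000
2 5 6.750 2.250
3 5 -0.025 4.950
4 5 5.008 3.453
5 5 1.335 4.921
6 5 4.073 4.112
7 5 2.083 4.915
8 5 3.572 4.482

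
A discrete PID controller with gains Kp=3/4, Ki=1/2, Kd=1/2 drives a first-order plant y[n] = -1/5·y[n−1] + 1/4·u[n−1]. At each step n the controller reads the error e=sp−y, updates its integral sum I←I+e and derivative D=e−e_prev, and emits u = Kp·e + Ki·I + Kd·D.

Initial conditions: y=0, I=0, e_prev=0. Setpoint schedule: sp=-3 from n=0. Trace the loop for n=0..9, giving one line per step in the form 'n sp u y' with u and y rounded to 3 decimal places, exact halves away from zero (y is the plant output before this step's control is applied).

(exact arithmetic carried between steps; '≈' marks a value shown rounded to 6 d.p. or computed from one; I and e_prev carry over from the previous line; the table rounds u and y to 3 d.p., halves away from zero)
n=0: y=0, sp=-3, e=sp−y=-3; I=-3, D=e−e_prev=-3; u=3/4·(-3)+1/2·(-3)+1/2·(-3)=-5.25; next y=-1/5·0+1/4·(-5.25)=-1.3125
n=1: y=-1.3125, sp=-3, e=sp−y=-1.6875; I=-4.6875, D=e−e_prev=1.3125; u=3/4·(-1.6875)+1/2·(-4.6875)+1/2·1.3125=-2.953125; next y=-1/5·(-1.3125)+1/4·(-2.953125)≈-0.475781
n=2: y≈-0.475781, sp=-3, e=sp−y≈-2.524219; I≈-7.211719, D=e−e_prev≈-0.836719; u=3/4·(-2.524219)+1/2·(-7.211719)+1/2·(-0.836719)≈-5.917383; next y=-1/5·(-0.475781)+1/4·(-5.917383)≈-1.384189
n=3: y≈-1.384189, sp=-3, e=sp−y≈-1.615811; I≈-8.827529, D=e−e_prev≈0.908408; u=3/4·(-1.615811)+1/2·(-8.827529)+1/2·0.908408≈-5.171418; next y=-1/5·(-1.384189)+1/4·(-5.171418)≈-1.016017
n=4: y≈-1.016017, sp=-3, e=sp−y≈-1.983983; I≈-10.811513, D=e−e_prev≈-0.368173; u=3/4·(-1.983983)+1/2·(-10.811513)+1/2·(-0.368173)≈-7.077830; next y=-1/5·(-1.016017)+1/4·(-7.077830)≈-1.566254
n=5: y≈-1.566254, sp=-3, e=sp−y≈-1.433746; I≈-12.245258, D=e−e_prev≈0.550237; u=3/4·(-1.433746)+1/2·(-12.245258)+1/2·0.550237≈-6.922820; next y=-1/5·(-1.566254)+1/4·(-6.922820)≈-1.417454
n=6: y≈-1.417454, sp=-3, e=sp−y≈-1.582546; I≈-13.827804, D=e−e_prev≈-0.148800; u=3/4·(-1.582546)+1/2·(-13.827804)+1/2·(-0.148800)≈-8.175212; next y=-1/5·(-1.417454)+1/4·(-8.175212)≈-1.760312
n=7: y≈-1.760312, sp=-3, e=sp−y≈-1.239688; I≈-15.067492, D=e−e_prev≈0.342858; u=3/4·(-1.239688)+1/2·(-15.067492)+1/2·0.342858≈-8.292083; next y=-1/5·(-1.760312)+1/4·(-8.292083)≈-1.720958
n=8: y≈-1.720958, sp=-3, e=sp−y≈-1.279042; I≈-16.346534, D=e−e_prev≈-0.039354; u=3/4·(-1.279042)+1/2·(-16.346534)+1/2·(-0.039354)≈-9.152225; next y=-1/5·(-1.720958)+1/4·(-9.152225)≈-1.943865
n=9: y≈-1.943865, sp=-3, e=sp−y≈-1.056135; I≈-17.402669, D=e−e_prev≈0.222906; u=3/4·(-1.056135)+1/2·(-17.402669)+1/2·0.222906≈-9.381983; next y=-1/5·(-1.943865)+1/4·(-9.381983)≈-1.956723

0 -3 -5.250 0.000
1 -3 -2.953 -1.313
2 -3 -5.917 -0.476
3 -3 -5.171 -1.384
4 -3 -7.078 -1.016
5 -3 -6.923 -1.566
6 -3 -8.175 -1.417
7 -3 -8.292 -1.760
8 -3 -9.152 -1.721
9 -3 -9.382 -1.944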